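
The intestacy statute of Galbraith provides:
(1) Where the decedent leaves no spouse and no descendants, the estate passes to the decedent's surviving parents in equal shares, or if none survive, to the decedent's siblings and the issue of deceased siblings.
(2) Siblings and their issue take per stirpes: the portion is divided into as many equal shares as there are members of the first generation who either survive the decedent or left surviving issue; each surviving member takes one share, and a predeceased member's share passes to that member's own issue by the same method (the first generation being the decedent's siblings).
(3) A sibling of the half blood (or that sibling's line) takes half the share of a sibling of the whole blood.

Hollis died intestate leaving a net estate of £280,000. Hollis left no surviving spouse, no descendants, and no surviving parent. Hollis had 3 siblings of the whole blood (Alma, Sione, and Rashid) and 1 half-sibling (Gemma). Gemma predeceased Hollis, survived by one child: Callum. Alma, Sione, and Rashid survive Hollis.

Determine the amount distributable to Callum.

Callum receives £40,000.

The entire £280,000 passes to the siblings and their issue.
Counting each half-blood sibling's line as half a unit, there are 7/2 units in £280,000, so one unit is £80,000. Whole-blood lines (Alma, Sione, and Rashid) take £80,000 each; half-blood lines (Gemma) take £40,000 each.
Gemma's share (£40,000) passes entirely to Callum.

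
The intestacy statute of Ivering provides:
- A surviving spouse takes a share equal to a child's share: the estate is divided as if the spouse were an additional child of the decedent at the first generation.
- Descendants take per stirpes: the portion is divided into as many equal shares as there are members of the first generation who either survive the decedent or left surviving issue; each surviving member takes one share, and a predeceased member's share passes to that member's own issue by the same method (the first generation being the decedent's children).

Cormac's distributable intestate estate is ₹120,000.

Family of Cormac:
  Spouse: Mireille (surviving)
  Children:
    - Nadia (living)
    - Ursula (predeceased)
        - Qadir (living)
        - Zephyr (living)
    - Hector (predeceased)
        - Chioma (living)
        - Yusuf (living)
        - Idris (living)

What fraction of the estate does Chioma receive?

Chioma receives 1/12 of the estate.

The spouse counts as an additional share at the children's level, so there are 4 primary shares of ₹30,000. Mireille takes one such share (₹30,000).
The children's combined portion (₹90,000) is divided into 3 shares of ₹30,000: Nadia takes ₹30,000; Ursula's ₹30,000 share passes to Ursula's issue; Hector's ₹30,000 share passes to Hector's issue.
Ursula's share (₹30,000) is divided into 2 shares of ₹15,000: Qadir and Zephyr each take ₹15,000.
Hector's share (₹30,000) is divided into 3 shares of ₹10,000: Chioma, Yusuf, and Idris each take ₹10,000.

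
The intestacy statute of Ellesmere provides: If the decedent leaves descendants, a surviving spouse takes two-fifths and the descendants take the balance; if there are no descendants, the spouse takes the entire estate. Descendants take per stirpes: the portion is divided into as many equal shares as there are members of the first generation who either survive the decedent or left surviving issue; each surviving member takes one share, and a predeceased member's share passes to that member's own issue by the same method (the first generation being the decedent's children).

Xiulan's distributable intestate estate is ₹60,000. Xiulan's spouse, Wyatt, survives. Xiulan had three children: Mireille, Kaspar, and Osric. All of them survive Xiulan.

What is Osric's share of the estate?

Osric receives ₹12,000.

Wyatt takes two-fifths of ₹60,000 = ₹24,000. The remaining ₹36,000 passes to the descendants.
The descendants' portion (₹36,000) is divided into 3 shares of ₹12,000: Mireille, Kaspar, and Osric each take ₹12,000.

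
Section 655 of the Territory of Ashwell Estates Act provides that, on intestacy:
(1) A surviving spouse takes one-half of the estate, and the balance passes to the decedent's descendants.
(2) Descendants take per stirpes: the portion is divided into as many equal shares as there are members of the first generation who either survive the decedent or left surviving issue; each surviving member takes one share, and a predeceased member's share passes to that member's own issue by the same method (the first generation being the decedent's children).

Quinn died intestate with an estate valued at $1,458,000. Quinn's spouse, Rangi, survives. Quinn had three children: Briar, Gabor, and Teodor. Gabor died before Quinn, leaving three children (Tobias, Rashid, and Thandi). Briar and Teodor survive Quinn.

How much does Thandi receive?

Rangi takes one-half of $1,458,000 = $729,000. The remaining $729,000 passes to the descendants.
The descendants' portion ($729,000) is divided into 3 shares of $243,000: Briar and Teodor each take $243,000; Gabor's $243,000 share passes to Gabor's issue.
Gabor's share ($243,000) is divided into 3 shares of $81,000: Tobias, Rashid, and Thandi each take $81,000.

Thandi receives $81,000.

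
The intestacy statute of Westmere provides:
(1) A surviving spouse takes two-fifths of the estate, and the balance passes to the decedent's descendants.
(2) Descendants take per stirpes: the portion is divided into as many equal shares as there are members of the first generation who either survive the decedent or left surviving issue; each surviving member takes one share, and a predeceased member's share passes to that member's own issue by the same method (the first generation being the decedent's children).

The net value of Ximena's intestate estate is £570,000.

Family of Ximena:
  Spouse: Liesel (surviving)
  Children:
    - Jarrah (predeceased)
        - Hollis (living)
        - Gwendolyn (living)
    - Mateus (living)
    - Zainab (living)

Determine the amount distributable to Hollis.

Hollis receives £57,000.

Liesel takes two-fifths of £570,000 = £228,000. The remaining £342,000 passes to the descendants.
The descendants' portion (£342,000) is divided into 3 shares of £114,000: Mateus and Zainab each take £114,000; Jarrah's £114,000 share passes to Jarrah's issue.
Jarrah's share (£114,000) is divided into 2 shares of £57,000: Hollis and Gwendolyn each take £57,000.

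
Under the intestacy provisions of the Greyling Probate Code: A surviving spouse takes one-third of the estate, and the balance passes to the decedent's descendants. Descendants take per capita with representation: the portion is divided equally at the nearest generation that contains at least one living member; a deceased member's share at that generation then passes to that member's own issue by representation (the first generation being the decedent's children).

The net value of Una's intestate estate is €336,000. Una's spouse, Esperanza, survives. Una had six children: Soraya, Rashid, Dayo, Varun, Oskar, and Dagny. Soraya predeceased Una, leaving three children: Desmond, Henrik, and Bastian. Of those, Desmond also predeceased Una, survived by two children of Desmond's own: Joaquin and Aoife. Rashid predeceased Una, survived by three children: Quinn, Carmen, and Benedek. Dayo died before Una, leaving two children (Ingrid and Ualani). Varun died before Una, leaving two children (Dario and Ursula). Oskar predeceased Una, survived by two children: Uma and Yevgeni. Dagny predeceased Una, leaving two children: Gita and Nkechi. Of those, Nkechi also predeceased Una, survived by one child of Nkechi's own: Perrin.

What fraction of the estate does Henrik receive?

Esperanza takes one-third of €336,000 = €112,000. The remaining €224,000 passes to the descendants.
No child survives, so the initial division is made at the grandchildren's generation.
The descendants' portion (€224,000) is divided into 14 shares of €16,000: Henrik, Bastian, Quinn, Carmen, Benedek, Ingrid, Ualani, Dario, Ursula, Uma, Yevgeni, and Gita each take €16,000; Desmond's €16,000 share passes to Desmond's issue; Nkechi's €16,000 share passes to Nkechi's issue.
Desmond's share (€16,000) is divided into 2 shares of €8,000: Joaquin and Aoife each take €8,000.
Nkechi's share (€16,000) passes entirely to Perrin.

Henrik receives 1/21 of the estate.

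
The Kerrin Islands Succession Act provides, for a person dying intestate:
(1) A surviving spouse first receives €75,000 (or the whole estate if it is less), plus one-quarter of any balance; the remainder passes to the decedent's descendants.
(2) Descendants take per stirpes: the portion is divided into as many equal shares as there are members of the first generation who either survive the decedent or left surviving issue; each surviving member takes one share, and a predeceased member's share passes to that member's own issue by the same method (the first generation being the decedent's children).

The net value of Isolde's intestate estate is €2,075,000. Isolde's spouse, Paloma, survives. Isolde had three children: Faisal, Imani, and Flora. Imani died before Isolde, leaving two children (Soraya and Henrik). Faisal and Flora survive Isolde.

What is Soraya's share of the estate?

Paloma first takes €75,000, leaving a balance of €2,000,000. Paloma then takes one-quarter of the balance (€500,000), for a total of €575,000. The remaining €1,500,000 passes to the descendants.
The descendants' portion (€1,500,000) is divided into 3 shares of €500,000: Faisal and Flora each take €500,000; Imani's €500,000 share passes to Imani's issue.
Imani's share (€500,000) is divided into 2 shares of €250,000: Soraya and Henrik each take €250,000.

Soraya receives €250,000.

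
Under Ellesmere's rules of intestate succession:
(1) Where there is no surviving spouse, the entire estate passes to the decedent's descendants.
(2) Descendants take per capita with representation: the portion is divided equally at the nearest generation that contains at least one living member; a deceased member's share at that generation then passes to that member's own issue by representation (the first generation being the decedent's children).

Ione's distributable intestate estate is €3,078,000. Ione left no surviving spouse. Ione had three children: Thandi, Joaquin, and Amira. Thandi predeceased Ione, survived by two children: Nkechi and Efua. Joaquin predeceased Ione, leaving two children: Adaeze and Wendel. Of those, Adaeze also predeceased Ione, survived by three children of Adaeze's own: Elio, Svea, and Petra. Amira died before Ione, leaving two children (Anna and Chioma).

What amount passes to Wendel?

Wendel receives €513,000.

The entire €3,078,000 passes to the descendants.
No child survives, so the initial division is made at the grandchildren's generation.
That amount (€3,078,000) is divided into 6 shares of €513,000: Nkechi, Efua, Wendel, Anna, and Chioma each take €513,000; Adaeze's €513,000 share passes to Adaeze's issue.
Adaeze's share (€513,000) is divided into 3 shares of €171,000: Elio, Svea, and Petra each take €171,000.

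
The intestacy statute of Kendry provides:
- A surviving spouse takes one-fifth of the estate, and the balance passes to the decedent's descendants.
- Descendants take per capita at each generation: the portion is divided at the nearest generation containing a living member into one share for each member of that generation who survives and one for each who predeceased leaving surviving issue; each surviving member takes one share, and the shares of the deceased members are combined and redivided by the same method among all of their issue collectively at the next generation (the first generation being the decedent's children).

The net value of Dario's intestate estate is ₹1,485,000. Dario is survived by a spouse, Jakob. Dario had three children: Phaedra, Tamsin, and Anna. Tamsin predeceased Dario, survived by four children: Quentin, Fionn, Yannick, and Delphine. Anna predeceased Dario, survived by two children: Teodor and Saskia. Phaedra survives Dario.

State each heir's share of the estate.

Jakob: ₹297,000; Phaedra: ₹396,000; Quentin: ₹132,000; Fionn: ₹132,000; Yannick: ₹132,000; Delphine: ₹132,000; Teodor: ₹132,000; Saskia: ₹132,000

Jakob takes one-fifth of ₹1,485,000 = ₹297,000. The remaining ₹1,188,000 passes to the descendants.
The descendants' portion (₹1,188,000) is divided at the children's generation into 3 shares of ₹396,000. Phaedra takes ₹396,000. The 2 shares of the deceased (Tamsin and Anna) are combined into a pool of ₹792,000.
That pool (₹792,000) is divided at the grandchildren's generation equally among Quentin, Fionn, Yannick, Delphine, Teodor, and Saskia: ₹132,000 each.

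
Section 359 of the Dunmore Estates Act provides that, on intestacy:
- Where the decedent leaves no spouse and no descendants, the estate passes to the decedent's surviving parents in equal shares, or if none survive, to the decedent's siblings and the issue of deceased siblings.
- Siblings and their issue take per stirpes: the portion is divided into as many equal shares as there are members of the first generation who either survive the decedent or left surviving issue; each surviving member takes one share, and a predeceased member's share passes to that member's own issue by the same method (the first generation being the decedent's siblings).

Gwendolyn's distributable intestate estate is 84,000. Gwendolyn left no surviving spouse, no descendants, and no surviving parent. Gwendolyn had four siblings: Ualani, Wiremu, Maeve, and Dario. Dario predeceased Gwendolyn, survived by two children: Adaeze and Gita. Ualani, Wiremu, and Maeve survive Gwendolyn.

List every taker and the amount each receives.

Ualani: 21,000; Wiremu: 21,000; Maeve: 21,000; Adaeze: 10,500; Gita: 10,500

The entire 84,000 passes to the siblings and their issue.
That amount (84,000) is divided into 4 shares of 21,000: Ualani, Wiremu, and Maeve each take 21,000; Dario's 21,000 share passes to Dario's issue.
Dario's share (21,000) is divided into 2 shares of 10,500: Adaeze and Gita each take 10,500.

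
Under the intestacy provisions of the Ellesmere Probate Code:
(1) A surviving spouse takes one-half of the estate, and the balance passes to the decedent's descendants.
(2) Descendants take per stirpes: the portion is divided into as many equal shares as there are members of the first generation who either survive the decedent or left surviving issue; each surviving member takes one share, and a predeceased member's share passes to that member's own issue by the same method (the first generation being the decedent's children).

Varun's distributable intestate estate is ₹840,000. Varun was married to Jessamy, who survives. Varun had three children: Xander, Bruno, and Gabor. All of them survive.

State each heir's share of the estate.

Jessamy takes one-half of ₹840,000 = ₹420,000. The remaining ₹420,000 passes to the descendants.
The descendants' portion (₹420,000) is divided into 3 shares of ₹140,000: Xander, Bruno, and Gabor each take ₹140,000.

Jessamy: ₹420,000; Xander: ₹140,000; Bruno: ₹140,000; Gabor: ₹140,000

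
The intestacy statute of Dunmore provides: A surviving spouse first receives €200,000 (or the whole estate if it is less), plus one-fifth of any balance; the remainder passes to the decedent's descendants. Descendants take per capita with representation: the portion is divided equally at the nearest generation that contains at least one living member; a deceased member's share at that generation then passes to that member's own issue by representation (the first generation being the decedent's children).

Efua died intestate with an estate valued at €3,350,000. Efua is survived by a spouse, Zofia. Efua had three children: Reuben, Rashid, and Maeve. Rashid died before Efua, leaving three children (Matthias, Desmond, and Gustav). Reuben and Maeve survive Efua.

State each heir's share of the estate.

Zofia: €830,000; Reuben: €840,000; Matthias: €280,000; Desmond: €280,000; Gustav: €280,000; Maeve: €840,000

Zofia first takes €200,000, leaving a balance of €3,150,000. Zofia then takes one-fifth of the balance (€630,000), for a total of €830,000. The remaining €2,520,000 passes to the descendants.
The descendants' portion (€2,520,000) is divided into 3 shares of €840,000: Reuben and Maeve each take €840,000; Rashid's €840,000 share passes to Rashid's issue.
Rashid's share (€840,000) is divided into 3 shares of €280,000: Matthias, Desmond, and Gustav each take €280,000.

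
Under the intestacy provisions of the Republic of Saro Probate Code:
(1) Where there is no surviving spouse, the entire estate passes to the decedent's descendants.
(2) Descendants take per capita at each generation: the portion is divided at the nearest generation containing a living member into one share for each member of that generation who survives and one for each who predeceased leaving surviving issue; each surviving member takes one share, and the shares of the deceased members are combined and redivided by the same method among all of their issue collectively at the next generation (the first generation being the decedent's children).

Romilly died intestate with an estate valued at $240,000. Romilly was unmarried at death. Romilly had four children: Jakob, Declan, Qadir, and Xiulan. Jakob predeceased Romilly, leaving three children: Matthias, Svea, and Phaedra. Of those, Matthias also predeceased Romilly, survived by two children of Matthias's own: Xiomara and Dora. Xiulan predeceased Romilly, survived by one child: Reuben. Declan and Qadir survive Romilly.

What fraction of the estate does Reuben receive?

The entire $240,000 passes to the descendants.
That amount ($240,000) is divided at the children's generation into 4 shares of $60,000. Declan and Qadir each take $60,000. The 2 shares of the deceased (Jakob and Xiulan) are combined into a pool of $120,000.
That pool ($120,000) is divided at the grandchildren's generation into 4 shares of $30,000. Svea, Phaedra, and Reuben each take $30,000. The remaining share for the deceased Matthias ($30,000) is carried to the next generation.
That pool ($30,000) is divided at the great-grandchildren's generation equally among Xiomara and Dora: $15,000 each.

Reuben receives 1/8 of the estate.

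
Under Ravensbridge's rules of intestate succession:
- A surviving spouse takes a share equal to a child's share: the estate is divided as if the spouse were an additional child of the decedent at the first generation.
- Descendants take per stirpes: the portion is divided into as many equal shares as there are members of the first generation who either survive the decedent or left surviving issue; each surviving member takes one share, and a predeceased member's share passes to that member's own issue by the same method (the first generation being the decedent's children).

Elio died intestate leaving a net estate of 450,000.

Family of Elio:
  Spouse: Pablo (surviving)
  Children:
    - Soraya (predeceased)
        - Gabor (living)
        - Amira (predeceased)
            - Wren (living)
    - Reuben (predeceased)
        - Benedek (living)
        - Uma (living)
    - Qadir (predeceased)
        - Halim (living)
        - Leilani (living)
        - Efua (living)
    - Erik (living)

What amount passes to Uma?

The spouse counts as an additional share at the children's level, so there are 5 primary shares of 90,000. Pablo takes one such share (90,000).
The children's combined portion (360,000) is divided into 4 shares of 90,000: Erik takes 90,000; Soraya's 90,000 share passes to Soraya's issue; Reuben's 90,000 share passes to Reuben's issue; Qadir's 90,000 share passes to Qadir's issue.
Soraya's share (90,000) is divided into 2 shares of 45,000: Gabor takes 45,000; Amira's 45,000 share passes to Amira's issue.
Amira's share (45,000) passes entirely to Wren.
Reuben's share (90,000) is divided into 2 shares of 45,000: Benedek and Uma each take 45,000.
Qadir's share (90,000) is divided into 3 shares of 30,000: Halim, Leilani, and Efua each take 30,000.

Uma receives 45,000.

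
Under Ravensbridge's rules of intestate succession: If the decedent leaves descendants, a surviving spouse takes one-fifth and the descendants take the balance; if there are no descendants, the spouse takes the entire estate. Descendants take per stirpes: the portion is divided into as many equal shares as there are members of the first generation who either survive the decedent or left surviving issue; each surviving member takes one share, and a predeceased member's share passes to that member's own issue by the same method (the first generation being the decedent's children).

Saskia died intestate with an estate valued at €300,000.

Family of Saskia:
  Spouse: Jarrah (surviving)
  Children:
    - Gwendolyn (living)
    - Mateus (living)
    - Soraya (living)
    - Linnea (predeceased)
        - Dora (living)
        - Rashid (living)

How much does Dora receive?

Dora receives €30,000.

Jarrah takes one-fifth of €300,000 = €60,000. The remaining €240,000 passes to the descendants.
The descendants' portion (€240,000) is divided into 4 shares of €60,000: Gwendolyn, Mateus, and Soraya each take €60,000; Linnea's €60,000 share passes to Linnea's issue.
Linnea's share (€60,000) is divided into 2 shares of €30,000: Dora and Rashid each take €30,000.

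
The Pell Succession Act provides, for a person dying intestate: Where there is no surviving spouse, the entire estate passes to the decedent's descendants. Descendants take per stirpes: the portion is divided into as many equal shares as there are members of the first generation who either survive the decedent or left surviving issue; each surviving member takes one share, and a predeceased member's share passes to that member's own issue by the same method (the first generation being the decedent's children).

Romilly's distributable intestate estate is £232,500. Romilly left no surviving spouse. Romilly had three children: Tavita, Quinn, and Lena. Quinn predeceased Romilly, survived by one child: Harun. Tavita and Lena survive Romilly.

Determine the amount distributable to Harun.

Harun receives £77,500.

The entire £232,500 passes to the descendants.
That amount (£232,500) is divided into 3 shares of £77,500: Tavita and Lena each take £77,500; Quinn's £77,500 share passes to Quinn's issue.
Quinn's share (£77,500) passes entirely to Harun.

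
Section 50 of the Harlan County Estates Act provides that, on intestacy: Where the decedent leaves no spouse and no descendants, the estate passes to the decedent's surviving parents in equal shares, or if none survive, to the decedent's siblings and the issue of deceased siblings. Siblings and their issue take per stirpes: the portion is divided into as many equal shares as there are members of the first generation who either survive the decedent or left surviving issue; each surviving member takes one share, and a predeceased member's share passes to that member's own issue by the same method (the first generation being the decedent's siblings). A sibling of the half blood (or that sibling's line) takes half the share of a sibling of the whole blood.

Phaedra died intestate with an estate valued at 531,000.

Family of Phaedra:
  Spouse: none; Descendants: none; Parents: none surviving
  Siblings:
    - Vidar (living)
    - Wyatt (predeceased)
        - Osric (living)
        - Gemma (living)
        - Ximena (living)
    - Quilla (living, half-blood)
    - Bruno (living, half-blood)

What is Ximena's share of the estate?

The entire 531,000 passes to the siblings and their issue.
Counting each half-blood sibling's line as half a unit, there are 3 units in 531,000, so one unit is 177,000. Whole-blood lines (Vidar and Wyatt) take 177,000 each; half-blood lines (Quilla and Bruno) take 88,500 each.
Wyatt's share (177,000) is divided into 3 shares of 59,000: Osric, Gemma, and Ximena each take 59,000.

Ximena receives 59,000.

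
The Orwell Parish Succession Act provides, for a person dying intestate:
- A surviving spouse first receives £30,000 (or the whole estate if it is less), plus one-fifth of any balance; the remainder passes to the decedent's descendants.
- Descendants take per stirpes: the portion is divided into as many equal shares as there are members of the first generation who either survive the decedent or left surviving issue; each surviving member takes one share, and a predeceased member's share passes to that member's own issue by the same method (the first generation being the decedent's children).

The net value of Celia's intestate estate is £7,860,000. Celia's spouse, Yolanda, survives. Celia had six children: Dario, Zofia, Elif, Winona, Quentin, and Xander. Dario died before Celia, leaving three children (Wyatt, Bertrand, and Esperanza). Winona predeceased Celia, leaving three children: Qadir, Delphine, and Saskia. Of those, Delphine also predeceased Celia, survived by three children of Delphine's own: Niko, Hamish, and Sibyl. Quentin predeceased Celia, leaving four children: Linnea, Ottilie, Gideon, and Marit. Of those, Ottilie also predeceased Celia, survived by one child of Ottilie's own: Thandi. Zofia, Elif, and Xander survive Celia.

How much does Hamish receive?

Hamish receives £116,000.

Yolanda first takes £30,000, leaving a balance of £7,830,000. Yolanda then takes one-fifth of the balance (£1,566,000), for a total of £1,596,000. The remaining £6,264,000 passes to the descendants.
The descendants' portion (£6,264,000) is divided into 6 shares of £1,044,000: Zofia, Elif, and Xander each take £1,044,000; Dario's £1,044,000 share passes to Dario's issue; Winona's £1,044,000 share passes to Winona's issue; Quentin's £1,044,000 share passes to Quentin's issue.
Dario's share (£1,044,000) is divided into 3 shares of £348,000: Wyatt, Bertrand, and Esperanza each take £348,000.
Winona's share (£1,044,000) is divided into 3 shares of £348,000: Qadir and Saskia each take £348,000; Delphine's £348,000 share passes to Delphine's issue.
Delphine's share (£348,000) is divided into 3 shares of £116,000: Niko, Hamish, and Sibyl each take £116,000.
Quentin's share (£1,044,000) is divided into 4 shares of £261,000: Linnea, Gideon, and Marit each take £261,000; Ottilie's £261,000 share passes to Ottilie's issue.
Ottilie's share (£261,000) passes entirely to Thandi.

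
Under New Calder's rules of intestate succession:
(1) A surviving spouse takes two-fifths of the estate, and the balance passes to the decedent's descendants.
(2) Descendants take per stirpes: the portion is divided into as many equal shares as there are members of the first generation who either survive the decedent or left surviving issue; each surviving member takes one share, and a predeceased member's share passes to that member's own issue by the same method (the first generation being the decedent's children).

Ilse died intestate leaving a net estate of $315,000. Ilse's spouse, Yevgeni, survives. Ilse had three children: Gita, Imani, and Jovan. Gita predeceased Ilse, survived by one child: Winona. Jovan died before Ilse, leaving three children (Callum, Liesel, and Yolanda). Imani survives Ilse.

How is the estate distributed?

Yevgeni takes two-fifths of $315,000 = $126,000. The remaining $189,000 passes to the descendants.
The descendants' portion ($189,000) is divided into 3 shares of $63,000: Imani takes $63,000; Gita's $63,000 share passes to Gita's issue; Jovan's $63,000 share passes to Jovan's issue.
Gita's share ($63,000) passes entirely to Winona.
Jovan's share ($63,000) is divided into 3 shares of $21,000: Callum, Liesel, and Yolanda each take $21,000.

Yevgeni: $126,000; Winona: $63,000; Imani: $63,000; Callum: $21,000; Liesel: $21,000; Yolanda: $21,000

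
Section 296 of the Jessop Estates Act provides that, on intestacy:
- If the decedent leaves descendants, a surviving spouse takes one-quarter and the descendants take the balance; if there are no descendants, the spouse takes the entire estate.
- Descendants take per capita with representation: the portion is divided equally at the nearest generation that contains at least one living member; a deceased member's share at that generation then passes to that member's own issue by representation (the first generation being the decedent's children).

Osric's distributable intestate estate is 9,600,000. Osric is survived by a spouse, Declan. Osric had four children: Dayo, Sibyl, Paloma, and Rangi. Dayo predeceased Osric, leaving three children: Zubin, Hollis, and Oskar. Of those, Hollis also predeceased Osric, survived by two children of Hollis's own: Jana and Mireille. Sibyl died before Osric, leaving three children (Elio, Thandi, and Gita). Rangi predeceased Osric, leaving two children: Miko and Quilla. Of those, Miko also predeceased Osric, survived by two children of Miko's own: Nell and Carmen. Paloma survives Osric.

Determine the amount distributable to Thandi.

Declan takes one-quarter of 9,600,000 = 2,400,000. The remaining 7,200,000 passes to the descendants.
The descendants' portion (7,200,000) is divided into 4 shares of 1,800,000: Paloma takes 1,800,000; Dayo's 1,800,000 share passes to Dayo's issue; Sibyl's 1,800,000 share passes to Sibyl's issue; Rangi's 1,800,000 share passes to Rangi's issue.
Dayo's share (1,800,000) is divided into 3 shares of 600,000: Zubin and Oskar each take 600,000; Hollis's 600,000 share passes to Hollis's issue.
Hollis's share (600,000) is divided into 2 shares of 300,000: Jana and Mireille each take 300,000.
Sibyl's share (1,800,000) is divided into 3 shares of 600,000: Elio, Thandi, and Gita each take 600,000.
Rangi's share (1,800,000) is divided into 2 shares of 900,000: Quilla takes 900,000; Miko's 900,000 share passes to Miko's issue.
Miko's share (900,000) is divided into 2 shares of 450,000: Nell and Carmen each take 450,000.

Thandi receives 600,000.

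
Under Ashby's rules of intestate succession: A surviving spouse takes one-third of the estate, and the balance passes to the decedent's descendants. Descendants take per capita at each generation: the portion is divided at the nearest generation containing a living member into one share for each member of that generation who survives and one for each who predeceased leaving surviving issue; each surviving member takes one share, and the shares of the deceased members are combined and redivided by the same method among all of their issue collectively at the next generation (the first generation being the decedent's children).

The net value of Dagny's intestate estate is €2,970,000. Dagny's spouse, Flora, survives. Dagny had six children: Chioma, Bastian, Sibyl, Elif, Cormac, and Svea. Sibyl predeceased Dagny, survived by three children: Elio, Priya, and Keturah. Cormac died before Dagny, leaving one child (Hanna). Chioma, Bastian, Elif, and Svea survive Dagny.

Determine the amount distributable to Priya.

Priya receives €165,000.

Flora takes one-third of €2,970,000 = €990,000. The remaining €1,980,000 passes to the descendants.
The descendants' portion (€1,980,000) is divided at the children's generation into 6 shares of €330,000. Chioma, Bastian, Elif, and Svea each take €330,000. The 2 shares of the deceased (Sibyl and Cormac) are combined into a pool of €660,000.
That pool (€660,000) is divided at the grandchildren's generation equally among Elio, Priya, Keturah, and Hanna: €165,000 each.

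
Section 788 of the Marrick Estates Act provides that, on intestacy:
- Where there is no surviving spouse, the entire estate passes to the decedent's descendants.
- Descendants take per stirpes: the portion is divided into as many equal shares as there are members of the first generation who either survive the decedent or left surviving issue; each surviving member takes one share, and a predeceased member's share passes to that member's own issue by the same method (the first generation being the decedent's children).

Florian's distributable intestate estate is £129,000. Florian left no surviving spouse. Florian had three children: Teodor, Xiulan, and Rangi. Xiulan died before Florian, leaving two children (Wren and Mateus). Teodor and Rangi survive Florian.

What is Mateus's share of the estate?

Mateus receives £21,500.

The entire £129,000 passes to the descendants.
That amount (£129,000) is divided into 3 shares of £43,000: Teodor and Rangi each take £43,000; Xiulan's £43,000 share passes to Xiulan's issue.
Xiulan's share (£43,000) is divided into 2 shares of £21,500: Wren and Mateus each take £21,500.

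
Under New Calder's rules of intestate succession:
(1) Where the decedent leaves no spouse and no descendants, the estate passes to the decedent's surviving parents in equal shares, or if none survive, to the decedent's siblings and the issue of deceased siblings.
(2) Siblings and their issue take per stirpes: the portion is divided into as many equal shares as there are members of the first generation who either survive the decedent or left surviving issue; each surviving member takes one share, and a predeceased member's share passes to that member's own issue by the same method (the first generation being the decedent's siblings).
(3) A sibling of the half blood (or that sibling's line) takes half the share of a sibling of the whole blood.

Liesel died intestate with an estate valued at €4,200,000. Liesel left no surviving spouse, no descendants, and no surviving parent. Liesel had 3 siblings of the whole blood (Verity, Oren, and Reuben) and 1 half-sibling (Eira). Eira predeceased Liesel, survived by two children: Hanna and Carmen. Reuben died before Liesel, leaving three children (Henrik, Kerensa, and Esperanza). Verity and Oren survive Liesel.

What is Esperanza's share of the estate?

Esperanza receives €400,000.

The entire €4,200,000 passes to the siblings and their issue.
Counting each half-blood sibling's line as half a unit, there are 7/2 units in €4,200,000, so one unit is €1,200,000. Whole-blood lines (Verity, Oren, and Reuben) take €1,200,000 each; half-blood lines (Eira) take €600,000 each.
Eira's share (€600,000) is divided into 2 shares of €300,000: Hanna and Carmen each take €300,000.
Reuben's share (€1,200,000) is divided into 3 shares of €400,000: Henrik, Kerensa, and Esperanza each take €400,000.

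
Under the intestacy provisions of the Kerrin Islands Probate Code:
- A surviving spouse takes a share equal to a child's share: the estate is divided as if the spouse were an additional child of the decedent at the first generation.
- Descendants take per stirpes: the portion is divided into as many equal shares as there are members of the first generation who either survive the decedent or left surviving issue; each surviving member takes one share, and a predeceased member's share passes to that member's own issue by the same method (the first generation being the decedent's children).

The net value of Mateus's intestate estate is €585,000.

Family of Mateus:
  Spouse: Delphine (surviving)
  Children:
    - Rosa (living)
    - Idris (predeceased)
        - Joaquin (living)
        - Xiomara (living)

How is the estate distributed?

The spouse counts as an additional share at the children's level, so there are 3 primary shares of €195,000. Delphine takes one such share (€195,000).
The children's combined portion (€390,000) is divided into 2 shares of €195,000: Rosa takes €195,000; Idris's €195,000 share passes to Idris's issue.
Idris's share (€195,000) is divided into 2 shares of €97,500: Joaquin and Xiomara each take €97,500.

Delphine: €195,000; Rosa: €195,000; Joaquin: €97,500; Xiomara: €97,500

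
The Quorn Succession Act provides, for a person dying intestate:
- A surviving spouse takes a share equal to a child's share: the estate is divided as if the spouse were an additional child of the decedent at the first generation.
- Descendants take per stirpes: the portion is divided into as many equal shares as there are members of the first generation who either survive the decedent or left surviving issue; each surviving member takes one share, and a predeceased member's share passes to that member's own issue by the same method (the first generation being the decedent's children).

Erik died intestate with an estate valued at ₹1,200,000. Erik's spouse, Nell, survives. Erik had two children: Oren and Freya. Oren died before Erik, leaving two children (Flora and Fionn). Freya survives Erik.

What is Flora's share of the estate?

Flora receives ₹200,000.

The spouse counts as an additional share at the children's level, so there are 3 primary shares of ₹400,000. Nell takes one such share (₹400,000).
The children's combined portion (₹800,000) is divided into 2 shares of ₹400,000: Freya takes ₹400,000; Oren's ₹400,000 share passes to Oren's issue.
Oren's share (₹400,000) is divided into 2 shares of ₹200,000: Flora and Fionn each take ₹200,000.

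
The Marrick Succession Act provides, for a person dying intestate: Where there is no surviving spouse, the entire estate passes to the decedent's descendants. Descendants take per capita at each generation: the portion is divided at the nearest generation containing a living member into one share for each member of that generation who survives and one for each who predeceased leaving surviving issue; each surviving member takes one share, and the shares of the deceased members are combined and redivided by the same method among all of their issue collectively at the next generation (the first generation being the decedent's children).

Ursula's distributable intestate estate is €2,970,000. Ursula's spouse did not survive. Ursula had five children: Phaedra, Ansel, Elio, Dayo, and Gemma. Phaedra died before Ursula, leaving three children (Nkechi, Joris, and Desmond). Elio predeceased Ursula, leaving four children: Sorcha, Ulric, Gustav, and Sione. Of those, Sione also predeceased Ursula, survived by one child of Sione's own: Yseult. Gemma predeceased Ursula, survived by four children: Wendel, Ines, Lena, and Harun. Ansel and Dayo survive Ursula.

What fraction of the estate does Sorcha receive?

The entire €2,970,000 passes to the descendants.
That amount (€2,970,000) is divided at the children's generation into 5 shares of €594,000. Ansel and Dayo each take €594,000. The 3 shares of the deceased (Phaedra, Elio, and Gemma) are combined into a pool of €1,782,000.
That pool (€1,782,000) is divided at the grandchildren's generation into 11 shares of €162,000. Nkechi, Joris, Desmond, Sorcha, Ulric, Gustav, Wendel, Ines, Lena, and Harun each take €162,000. The remaining share for the deceased Sione (€162,000) is carried to the next generation.
That pool (€162,000) passes entirely to Yseult, the sole taker at the great-grandchildren's generation.

Sorcha receives 3/55 of the estate.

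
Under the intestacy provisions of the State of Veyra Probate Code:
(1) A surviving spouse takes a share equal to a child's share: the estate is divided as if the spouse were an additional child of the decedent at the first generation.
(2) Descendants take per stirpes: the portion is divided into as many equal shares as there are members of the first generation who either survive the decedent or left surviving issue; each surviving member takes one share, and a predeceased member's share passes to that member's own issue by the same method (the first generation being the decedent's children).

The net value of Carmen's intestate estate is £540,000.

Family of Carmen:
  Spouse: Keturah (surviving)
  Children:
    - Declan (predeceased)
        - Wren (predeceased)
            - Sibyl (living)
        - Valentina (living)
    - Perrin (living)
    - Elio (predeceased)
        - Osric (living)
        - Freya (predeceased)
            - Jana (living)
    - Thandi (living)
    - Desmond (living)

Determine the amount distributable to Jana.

The spouse counts as an additional share at the children's level, so there are 6 primary shares of £90,000. Keturah takes one such share (£90,000).
The children's combined portion (£450,000) is divided into 5 shares of £90,000: Perrin, Thandi, and Desmond each take £90,000; Declan's £90,000 share passes to Declan's issue; Elio's £90,000 share passes to Elio's issue.
Declan's share (£90,000) is divided into 2 shares of £45,000: Valentina takes £45,000; Wren's £45,000 share passes to Wren's issue.
Wren's share (£45,000) passes entirely to Sibyl.
Elio's share (£90,000) is divided into 2 shares of £45,000: Osric takes £45,000; Freya's £45,000 share passes to Freya's issue.
Freya's share (£45,000) passes entirely to Jana.

Jana receives £45,000.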